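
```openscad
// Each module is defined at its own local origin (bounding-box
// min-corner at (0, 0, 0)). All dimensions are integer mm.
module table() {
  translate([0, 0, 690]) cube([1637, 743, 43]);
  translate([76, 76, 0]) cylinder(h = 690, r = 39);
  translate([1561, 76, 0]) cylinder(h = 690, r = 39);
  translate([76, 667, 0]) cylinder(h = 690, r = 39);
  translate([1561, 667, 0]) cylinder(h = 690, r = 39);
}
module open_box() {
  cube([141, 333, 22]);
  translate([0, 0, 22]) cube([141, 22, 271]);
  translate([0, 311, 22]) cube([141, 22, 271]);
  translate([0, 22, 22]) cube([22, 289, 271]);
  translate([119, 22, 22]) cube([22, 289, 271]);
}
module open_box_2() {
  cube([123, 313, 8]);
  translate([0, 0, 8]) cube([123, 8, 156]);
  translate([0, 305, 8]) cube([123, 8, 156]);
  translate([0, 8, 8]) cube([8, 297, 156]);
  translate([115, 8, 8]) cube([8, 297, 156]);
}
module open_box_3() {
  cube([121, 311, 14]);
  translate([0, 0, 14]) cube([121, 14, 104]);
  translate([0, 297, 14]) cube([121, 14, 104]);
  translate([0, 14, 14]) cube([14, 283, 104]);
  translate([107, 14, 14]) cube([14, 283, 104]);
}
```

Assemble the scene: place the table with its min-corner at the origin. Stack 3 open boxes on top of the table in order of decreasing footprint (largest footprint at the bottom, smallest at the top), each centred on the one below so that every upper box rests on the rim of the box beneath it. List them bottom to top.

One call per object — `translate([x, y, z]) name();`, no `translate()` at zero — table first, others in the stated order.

table();
translate([748, 205, 733]) open_box();
translate([757, 215, 1026]) open_box_2();
translate([758, 216, 1190]) open_box_3();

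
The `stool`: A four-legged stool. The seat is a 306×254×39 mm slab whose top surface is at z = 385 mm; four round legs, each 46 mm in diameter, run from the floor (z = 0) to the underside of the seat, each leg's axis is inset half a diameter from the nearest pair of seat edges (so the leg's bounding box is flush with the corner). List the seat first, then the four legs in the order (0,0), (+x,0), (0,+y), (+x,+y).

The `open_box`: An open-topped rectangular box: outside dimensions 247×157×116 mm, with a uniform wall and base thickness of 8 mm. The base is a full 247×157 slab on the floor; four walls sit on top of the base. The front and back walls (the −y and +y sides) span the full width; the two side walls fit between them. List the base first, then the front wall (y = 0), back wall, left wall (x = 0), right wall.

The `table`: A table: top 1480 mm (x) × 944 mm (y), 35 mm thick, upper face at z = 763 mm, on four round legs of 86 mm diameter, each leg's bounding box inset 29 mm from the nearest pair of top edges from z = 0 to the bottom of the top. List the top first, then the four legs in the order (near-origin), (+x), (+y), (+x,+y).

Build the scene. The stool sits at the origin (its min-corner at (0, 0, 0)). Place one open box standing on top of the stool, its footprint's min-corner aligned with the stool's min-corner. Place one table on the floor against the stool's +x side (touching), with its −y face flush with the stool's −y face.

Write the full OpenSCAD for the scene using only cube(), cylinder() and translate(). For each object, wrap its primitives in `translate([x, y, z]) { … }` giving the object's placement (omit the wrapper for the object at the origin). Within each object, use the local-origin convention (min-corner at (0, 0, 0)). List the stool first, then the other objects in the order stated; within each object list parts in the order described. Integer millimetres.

translate([0, 0, 346]) cube([306, 254, 39]);
translate([23, 23, 0]) cylinder(h = 346, r = 23);
translate([283, 23, 0]) cylinder(h = 346, r = 23);
translate([23, 231, 0]) cylinder(h = 346, r = 23);
translate([283, 231, 0]) cylinder(h = 346, r = 23);
translate([0, 0, 385]) {
  cube([247, 157, 8]);
  translate([0, 0, 8]) cube([247, 8, 108]);
  translate([0, 149, 8]) cube([247, 8, 108]);
  translate([0, 8, 8]) cube([8, 141, 108]);
  translate([239, 8, 8]) cube([8, 141, 108]);
}
translate([306, 0, 0]) {
  translate([0, 0, 728]) cube([1480, 944, 35]);
  translate([72, 72, 0]) cylinder(h = 728, r = 43);
  translate([1408, 72, 0]) cylinder(h = 728, r = 43);
  translate([72, 872, 0]) cylinder(h = 728, r = 43);
  translate([1408, 872, 0]) cylinder(h = 728, r = 43);
}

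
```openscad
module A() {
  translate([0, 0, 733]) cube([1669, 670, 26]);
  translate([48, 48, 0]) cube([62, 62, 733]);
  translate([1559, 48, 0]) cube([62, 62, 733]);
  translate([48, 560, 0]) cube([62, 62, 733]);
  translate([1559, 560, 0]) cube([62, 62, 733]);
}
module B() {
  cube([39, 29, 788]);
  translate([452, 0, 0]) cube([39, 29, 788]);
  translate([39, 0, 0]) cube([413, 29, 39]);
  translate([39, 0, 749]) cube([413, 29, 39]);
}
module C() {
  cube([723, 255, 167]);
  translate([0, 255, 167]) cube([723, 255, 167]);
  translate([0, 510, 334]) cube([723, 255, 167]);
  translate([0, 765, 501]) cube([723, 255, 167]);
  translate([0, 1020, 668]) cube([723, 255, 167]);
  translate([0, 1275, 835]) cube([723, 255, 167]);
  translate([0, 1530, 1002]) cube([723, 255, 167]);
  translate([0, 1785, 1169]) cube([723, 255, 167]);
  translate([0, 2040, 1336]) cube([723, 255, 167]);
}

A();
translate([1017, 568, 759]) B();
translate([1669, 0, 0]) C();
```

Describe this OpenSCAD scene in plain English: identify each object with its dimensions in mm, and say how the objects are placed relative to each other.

A is a table: top 1669 mm (x) × 670 mm (y), 26 mm thick, upper face at z = 759 mm, on four 62×62 mm square legs, each inset 48 mm from the nearest pair of top edges, running from z = 0 to the bottom of the top.

B is a rectangular picture frame lying in the x–z plane (depth along y). The opening is 413 mm wide (x) by 710 mm tall (z), surrounded by a border 39 mm wide on all four sides. The frame is 29 mm deep and is made of two full-height vertical stiles with two horizontal rails fitted between them.

C is a run of 9 identical solid stair steps. Each tread is 723×255 mm and each step block is 167 mm high. Step 1 rests on the floor; step k is offset from step 1 by (k−1)×255 mm in y and (k−1)×167 mm in z.

The picture frame is on top of the table. The staircase is against the table's +x side, with their −y faces flush.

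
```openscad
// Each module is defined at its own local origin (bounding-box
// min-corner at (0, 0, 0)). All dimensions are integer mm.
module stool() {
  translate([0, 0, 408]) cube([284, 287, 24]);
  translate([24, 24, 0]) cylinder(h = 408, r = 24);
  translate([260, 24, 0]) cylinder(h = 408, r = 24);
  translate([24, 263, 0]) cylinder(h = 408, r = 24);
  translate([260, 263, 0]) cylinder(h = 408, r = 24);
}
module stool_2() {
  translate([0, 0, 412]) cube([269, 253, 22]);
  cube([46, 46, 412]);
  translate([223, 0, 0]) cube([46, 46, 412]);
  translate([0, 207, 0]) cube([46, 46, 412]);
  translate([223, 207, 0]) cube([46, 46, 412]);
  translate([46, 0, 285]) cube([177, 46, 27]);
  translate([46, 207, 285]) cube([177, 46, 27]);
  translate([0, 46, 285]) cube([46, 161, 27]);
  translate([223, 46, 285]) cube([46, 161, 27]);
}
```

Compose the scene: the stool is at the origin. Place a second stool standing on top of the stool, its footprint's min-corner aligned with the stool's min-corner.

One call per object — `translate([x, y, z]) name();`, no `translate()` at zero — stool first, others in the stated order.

stool();
translate([0, 0, 432]) stool_2();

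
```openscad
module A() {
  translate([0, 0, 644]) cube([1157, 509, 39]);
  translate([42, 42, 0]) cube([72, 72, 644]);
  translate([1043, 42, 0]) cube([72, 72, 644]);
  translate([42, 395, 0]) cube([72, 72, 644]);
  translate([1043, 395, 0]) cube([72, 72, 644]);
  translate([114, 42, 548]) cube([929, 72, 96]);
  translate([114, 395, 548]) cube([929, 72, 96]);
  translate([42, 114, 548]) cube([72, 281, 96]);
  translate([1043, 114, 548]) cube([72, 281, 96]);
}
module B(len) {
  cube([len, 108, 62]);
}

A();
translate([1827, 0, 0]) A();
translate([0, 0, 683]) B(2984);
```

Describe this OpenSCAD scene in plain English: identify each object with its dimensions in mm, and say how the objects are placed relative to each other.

A is a table with a 1157×509 mm rectangular top, 39 mm thick, top surface at z = 683 mm, supported by four 72×72 mm square legs, each inset 42 mm from the nearest pair of top edges, running from the floor. Four apron rails, 72 mm thick and 96 mm tall, run between adjacent legs with their top edges flush with the underside of the top and their outer faces flush with the legs' outer faces.

B is a rectangular beam 2984 mm long (x), 108 mm deep (y), 62 mm thick (z).

The beam spans the tops of two tables placed 670 mm apart, resting at z = 683 mm.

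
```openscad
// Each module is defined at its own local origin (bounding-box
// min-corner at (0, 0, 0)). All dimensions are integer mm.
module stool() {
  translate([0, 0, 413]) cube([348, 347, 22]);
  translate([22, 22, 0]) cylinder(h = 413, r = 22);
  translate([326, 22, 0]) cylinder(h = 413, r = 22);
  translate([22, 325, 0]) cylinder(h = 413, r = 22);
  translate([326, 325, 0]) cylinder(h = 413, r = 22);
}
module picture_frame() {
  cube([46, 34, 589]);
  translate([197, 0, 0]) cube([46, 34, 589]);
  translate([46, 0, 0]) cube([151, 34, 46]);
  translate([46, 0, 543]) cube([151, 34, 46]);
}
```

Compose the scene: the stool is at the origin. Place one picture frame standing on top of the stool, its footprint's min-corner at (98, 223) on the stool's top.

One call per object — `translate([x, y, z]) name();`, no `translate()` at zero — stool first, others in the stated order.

stool();
translate([98, 223, 435]) picture_frame();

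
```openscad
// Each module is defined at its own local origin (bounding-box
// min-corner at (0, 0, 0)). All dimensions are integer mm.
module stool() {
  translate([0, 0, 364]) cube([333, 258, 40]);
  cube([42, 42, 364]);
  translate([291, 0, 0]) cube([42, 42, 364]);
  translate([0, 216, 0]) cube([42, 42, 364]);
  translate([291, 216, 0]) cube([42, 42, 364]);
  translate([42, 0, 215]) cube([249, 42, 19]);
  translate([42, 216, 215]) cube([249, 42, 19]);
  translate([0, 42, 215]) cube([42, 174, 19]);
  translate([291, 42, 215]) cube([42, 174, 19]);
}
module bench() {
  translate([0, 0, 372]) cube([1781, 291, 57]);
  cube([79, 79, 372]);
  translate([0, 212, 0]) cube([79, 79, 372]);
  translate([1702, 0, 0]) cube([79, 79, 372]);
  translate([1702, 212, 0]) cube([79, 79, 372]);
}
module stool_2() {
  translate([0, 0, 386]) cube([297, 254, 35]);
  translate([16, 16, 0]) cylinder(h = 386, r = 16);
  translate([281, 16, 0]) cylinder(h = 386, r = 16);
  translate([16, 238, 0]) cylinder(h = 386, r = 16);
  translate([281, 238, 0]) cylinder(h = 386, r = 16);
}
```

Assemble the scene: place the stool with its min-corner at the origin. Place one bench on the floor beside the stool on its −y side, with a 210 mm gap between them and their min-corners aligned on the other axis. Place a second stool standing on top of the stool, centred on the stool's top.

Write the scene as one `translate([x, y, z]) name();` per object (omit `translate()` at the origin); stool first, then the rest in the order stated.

stool();
translate([0, -501, 0]) bench();
translate([18, 2, 404]) stool_2();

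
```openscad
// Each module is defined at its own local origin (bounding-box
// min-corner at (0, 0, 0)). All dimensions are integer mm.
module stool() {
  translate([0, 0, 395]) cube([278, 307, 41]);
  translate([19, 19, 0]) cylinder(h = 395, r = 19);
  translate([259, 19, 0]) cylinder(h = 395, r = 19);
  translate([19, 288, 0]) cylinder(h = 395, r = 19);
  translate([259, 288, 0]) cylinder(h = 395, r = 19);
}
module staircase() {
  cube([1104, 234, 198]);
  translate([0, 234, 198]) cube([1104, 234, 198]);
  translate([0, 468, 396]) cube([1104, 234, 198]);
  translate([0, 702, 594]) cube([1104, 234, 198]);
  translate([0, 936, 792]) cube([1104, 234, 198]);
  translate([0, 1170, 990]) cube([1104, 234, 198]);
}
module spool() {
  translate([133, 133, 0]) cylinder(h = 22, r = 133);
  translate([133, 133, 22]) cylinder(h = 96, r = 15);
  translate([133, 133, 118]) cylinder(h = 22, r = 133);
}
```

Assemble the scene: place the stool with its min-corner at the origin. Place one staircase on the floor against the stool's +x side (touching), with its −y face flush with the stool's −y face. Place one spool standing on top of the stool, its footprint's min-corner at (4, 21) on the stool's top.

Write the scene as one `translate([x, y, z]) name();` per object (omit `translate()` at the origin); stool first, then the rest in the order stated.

stool();
translate([278, 0, 0]) staircase();
translate([4, 21, 436]) spool();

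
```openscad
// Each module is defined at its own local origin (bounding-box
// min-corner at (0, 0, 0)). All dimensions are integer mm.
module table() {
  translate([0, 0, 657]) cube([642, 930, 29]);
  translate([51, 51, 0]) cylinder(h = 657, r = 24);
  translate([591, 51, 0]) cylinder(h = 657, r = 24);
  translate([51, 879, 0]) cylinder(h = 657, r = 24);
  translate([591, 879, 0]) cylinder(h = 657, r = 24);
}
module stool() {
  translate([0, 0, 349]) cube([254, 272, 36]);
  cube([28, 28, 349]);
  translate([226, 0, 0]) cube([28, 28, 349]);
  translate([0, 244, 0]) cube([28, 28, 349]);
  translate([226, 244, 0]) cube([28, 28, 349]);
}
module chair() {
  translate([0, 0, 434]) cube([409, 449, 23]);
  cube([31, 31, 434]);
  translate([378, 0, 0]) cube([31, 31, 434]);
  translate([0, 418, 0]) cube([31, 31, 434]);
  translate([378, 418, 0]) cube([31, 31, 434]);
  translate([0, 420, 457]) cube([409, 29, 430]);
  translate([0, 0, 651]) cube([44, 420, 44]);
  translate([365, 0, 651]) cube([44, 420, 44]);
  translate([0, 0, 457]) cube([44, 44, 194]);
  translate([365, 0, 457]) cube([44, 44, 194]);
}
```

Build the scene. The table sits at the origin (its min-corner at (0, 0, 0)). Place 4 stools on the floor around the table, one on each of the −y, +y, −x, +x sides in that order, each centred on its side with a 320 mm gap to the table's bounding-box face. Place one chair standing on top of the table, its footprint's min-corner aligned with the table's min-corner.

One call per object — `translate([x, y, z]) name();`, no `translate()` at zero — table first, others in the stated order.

table();
translate([194, -592, 0]) stool();
translate([194, 1250, 0]) stool();
translate([-574, 329, 0]) stool();
translate([962, 329, 0]) stool();
translate([0, 0, 686]) chair();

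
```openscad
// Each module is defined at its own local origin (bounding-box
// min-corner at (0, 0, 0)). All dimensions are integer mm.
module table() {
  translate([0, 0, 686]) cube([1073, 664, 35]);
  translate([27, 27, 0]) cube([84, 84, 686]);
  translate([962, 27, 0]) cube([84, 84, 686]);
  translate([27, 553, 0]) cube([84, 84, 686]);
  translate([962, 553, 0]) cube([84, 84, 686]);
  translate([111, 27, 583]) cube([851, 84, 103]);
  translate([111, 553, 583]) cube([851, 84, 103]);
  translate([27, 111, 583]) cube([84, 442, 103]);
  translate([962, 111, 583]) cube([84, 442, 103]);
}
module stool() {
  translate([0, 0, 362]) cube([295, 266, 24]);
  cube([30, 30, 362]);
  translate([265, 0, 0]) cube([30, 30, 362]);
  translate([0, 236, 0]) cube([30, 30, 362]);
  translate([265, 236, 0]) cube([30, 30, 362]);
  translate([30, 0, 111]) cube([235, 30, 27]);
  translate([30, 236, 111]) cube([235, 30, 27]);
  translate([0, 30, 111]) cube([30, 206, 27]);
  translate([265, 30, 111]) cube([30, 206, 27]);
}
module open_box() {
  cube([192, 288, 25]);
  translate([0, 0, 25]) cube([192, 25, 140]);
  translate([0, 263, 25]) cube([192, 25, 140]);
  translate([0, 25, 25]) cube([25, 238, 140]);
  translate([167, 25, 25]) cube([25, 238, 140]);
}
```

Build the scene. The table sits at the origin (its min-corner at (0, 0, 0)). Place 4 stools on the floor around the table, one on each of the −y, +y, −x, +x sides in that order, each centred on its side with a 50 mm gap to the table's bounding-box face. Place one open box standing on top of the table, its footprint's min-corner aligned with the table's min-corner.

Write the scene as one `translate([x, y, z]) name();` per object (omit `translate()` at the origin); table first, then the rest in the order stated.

table();
translate([389, -316, 0]) stool();
translate([389, 714, 0]) stool();
translate([-345, 199, 0]) stool();
translate([1123, 199, 0]) stool();
translate([0, 0, 721]) open_box();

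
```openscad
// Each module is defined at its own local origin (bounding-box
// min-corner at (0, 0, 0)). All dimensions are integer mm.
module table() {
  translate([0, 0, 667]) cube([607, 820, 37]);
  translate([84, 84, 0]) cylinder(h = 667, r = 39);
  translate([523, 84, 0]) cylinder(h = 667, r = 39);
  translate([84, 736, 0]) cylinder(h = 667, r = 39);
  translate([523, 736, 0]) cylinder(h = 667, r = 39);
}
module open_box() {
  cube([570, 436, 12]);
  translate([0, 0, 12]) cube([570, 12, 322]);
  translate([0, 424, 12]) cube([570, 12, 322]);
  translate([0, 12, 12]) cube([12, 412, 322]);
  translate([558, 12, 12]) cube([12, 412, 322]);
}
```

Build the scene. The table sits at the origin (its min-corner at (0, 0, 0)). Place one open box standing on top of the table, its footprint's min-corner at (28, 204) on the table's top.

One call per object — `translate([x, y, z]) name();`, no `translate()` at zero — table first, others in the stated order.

table();
translate([28, 204, 704]) open_box();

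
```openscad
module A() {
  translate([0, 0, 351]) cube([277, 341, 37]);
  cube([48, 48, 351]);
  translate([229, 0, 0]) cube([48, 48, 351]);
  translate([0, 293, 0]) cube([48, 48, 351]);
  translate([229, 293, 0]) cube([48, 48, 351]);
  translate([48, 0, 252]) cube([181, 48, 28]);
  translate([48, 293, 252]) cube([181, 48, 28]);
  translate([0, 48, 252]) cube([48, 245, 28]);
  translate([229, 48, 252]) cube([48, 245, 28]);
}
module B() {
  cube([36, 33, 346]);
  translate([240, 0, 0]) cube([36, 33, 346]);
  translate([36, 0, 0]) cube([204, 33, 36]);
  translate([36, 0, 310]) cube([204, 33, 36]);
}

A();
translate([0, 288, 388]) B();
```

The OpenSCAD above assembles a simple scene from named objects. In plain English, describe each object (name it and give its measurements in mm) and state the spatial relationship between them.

A is a four-legged stool. The seat is a 277×341×37 mm slab whose top surface is at z = 388 mm; four square legs, each 48×48 mm in cross-section, run from the floor (z = 0) to the underside of the seat, each flush with a corner of the seat. Four stretchers, 48 mm wide and 28 mm tall, connect adjacent legs with their undersides at z = 252 mm, each running between the inner faces of the legs it joins and aligned with the legs' outer faces on the other axis.

B is a picture frame with a 204×274 mm rectangular opening (x by z) and a uniform 36 mm border on every side. Frame depth is 33 mm along y. It is built from two vertical stiles running the full outside height and two horizontal rails spanning the gap between the stiles.

The picture frame is on top of the stool.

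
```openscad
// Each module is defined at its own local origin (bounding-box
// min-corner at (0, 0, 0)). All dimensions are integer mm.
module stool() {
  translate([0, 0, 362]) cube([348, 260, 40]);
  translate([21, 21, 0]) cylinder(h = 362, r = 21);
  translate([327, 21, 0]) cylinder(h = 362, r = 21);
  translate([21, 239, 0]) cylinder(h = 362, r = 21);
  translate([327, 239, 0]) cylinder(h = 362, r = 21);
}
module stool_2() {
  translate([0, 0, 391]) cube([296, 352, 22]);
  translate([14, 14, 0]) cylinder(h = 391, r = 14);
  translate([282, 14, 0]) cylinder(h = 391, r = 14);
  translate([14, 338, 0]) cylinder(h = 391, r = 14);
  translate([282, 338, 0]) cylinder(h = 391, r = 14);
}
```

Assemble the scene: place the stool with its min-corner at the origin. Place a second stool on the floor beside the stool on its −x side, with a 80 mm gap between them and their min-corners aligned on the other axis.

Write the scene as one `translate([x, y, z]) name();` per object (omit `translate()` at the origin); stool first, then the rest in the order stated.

stool();
translate([-376, 0, 0]) stool_2();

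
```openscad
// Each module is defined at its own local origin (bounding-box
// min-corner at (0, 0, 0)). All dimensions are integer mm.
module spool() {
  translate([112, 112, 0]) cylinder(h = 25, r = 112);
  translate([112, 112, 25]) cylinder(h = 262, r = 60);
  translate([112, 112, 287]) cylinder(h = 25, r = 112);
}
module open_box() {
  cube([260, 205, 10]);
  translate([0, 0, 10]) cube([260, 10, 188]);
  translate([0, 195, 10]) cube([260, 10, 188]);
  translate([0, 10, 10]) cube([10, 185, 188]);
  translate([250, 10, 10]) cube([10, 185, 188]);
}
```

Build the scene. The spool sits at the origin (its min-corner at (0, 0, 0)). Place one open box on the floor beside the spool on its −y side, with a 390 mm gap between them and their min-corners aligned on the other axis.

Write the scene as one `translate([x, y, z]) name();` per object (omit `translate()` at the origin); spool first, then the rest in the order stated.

spool();
translate([0, -595, 0]) open_box();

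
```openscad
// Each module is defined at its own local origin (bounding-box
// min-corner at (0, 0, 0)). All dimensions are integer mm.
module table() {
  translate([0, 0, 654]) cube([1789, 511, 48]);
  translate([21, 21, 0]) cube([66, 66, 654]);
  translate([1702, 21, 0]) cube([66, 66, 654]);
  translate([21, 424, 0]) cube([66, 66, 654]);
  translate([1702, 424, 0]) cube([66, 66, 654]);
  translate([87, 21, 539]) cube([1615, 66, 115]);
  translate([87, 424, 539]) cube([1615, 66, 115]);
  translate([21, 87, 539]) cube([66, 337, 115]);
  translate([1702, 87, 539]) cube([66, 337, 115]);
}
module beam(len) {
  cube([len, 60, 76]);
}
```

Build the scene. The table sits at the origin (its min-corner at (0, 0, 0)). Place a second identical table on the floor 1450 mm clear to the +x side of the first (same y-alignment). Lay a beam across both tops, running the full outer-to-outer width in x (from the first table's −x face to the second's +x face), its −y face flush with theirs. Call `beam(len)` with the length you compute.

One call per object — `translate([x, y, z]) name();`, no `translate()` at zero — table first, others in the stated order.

table();
translate([3239, 0, 0]) table();
translate([0, 0, 702]) beam(5028);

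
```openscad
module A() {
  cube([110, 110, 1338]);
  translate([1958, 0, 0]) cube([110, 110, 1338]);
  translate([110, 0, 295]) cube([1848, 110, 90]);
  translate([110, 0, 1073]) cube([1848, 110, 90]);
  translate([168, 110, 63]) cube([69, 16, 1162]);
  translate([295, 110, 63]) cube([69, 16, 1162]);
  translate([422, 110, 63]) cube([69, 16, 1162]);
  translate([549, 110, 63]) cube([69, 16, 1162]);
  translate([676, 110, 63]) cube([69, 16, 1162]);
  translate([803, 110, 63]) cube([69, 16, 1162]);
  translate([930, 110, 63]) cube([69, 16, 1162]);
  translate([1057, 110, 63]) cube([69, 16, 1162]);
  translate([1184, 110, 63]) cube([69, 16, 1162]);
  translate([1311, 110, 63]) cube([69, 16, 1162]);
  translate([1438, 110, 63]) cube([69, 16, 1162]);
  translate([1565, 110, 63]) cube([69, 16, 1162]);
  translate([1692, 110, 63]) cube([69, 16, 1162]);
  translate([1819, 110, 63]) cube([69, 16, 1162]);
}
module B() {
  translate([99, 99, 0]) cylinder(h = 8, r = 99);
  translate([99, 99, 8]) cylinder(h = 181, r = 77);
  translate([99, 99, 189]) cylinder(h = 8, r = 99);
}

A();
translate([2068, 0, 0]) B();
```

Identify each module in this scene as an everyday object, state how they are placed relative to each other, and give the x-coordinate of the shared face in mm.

A is a fence section. B is a spool. The spool is against the fence section's +x side, with their −y faces flush. The x-coordinate of the shared face is 2068 mm.

The fence section's +x face and the spool's −x face are both at x = 2068 mm.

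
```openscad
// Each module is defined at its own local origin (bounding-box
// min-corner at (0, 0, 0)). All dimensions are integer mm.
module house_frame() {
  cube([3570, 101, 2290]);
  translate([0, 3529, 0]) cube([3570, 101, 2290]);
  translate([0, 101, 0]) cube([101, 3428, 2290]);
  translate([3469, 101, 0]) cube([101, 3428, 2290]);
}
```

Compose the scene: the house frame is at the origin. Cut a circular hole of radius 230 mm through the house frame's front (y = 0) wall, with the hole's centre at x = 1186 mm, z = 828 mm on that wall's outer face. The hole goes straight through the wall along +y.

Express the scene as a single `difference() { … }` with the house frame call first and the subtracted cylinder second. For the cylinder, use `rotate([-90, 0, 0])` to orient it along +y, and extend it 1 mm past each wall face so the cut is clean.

difference() {
  house_frame();
  translate([1186, -1, 828]) rotate([-90, 0, 0]) cylinder(h = 103, r = 230);
}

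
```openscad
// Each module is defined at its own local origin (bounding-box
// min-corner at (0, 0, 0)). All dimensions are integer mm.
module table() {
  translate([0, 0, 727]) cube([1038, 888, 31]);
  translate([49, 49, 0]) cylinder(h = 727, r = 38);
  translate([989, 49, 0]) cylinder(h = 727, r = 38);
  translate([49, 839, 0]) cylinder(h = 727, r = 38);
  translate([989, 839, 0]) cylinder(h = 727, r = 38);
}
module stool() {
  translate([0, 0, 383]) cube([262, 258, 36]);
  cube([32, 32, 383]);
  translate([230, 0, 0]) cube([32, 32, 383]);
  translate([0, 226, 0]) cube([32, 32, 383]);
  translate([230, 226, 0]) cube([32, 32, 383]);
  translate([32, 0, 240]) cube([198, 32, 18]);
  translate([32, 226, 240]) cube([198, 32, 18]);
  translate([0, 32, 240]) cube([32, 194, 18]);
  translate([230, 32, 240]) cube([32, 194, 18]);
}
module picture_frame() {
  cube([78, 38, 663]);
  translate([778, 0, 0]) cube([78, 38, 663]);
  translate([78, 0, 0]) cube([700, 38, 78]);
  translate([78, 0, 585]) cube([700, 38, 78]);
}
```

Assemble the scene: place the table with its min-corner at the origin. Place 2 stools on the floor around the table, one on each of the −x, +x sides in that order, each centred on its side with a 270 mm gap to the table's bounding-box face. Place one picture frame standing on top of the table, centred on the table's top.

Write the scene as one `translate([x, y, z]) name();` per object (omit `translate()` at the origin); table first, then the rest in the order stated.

table();
translate([-532, 315, 0]) stool();
translate([1308, 315, 0]) stool();
translate([91, 425, 758]) picture_frame();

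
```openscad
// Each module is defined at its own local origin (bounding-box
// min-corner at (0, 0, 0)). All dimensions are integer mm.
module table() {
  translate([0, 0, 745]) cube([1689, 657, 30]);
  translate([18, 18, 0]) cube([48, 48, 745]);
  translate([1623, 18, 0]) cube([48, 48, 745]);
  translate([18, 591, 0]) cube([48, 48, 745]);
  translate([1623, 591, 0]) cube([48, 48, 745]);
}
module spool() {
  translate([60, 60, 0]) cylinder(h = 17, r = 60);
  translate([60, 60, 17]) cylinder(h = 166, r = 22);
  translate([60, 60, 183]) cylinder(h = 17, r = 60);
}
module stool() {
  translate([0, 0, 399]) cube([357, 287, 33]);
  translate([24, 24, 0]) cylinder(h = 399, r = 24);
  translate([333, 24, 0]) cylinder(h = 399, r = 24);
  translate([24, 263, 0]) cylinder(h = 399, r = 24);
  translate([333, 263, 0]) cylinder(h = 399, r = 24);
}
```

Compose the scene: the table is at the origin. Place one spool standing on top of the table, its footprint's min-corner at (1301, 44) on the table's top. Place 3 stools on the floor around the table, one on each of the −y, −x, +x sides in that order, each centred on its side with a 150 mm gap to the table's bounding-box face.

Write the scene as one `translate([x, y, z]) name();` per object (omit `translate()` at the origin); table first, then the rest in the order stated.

table();
translate([1301, 44, 775]) spool();
translate([666, -437, 0]) stool();
translate([-507, 185, 0]) stool();
translate([1839, 185, 0]) stool();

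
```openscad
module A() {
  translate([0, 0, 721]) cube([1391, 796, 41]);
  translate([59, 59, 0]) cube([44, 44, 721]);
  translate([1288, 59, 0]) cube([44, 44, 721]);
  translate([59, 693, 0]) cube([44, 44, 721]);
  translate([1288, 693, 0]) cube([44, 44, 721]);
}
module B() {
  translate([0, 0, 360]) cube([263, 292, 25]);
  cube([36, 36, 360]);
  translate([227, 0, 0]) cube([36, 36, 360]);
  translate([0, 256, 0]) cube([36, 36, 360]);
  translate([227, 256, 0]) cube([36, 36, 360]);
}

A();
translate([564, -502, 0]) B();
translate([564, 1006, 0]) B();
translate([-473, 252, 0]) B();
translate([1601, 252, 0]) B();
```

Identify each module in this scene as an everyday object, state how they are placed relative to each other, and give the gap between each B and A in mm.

A is a table. B is a stool. Four stools sit around the table at the −y, +y, −x, +x sides. The gap between each stool and the table is 210 mm.

Each stool's nearest face is 210 mm from the table's bounding box.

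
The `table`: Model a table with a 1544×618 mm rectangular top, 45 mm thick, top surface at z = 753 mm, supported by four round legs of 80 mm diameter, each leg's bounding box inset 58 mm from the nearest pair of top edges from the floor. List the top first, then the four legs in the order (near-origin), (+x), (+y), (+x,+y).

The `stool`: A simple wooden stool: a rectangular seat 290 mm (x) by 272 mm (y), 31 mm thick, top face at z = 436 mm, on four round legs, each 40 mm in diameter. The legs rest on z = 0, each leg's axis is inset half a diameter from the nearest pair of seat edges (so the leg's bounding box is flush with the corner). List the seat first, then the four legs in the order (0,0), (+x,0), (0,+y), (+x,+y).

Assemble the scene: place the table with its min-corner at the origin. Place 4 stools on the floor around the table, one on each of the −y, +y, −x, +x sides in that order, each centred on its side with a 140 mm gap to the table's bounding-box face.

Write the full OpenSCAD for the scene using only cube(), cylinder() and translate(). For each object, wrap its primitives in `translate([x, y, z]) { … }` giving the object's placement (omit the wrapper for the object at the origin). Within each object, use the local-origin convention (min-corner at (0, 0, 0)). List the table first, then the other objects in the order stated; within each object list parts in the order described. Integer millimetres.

translate([0, 0, 708]) cube([1544, 618, 45]);
translate([98, 98, 0]) cylinder(h = 708, r = 40);
translate([1446, 98, 0]) cylinder(h = 708, r = 40);
translate([98, 520, 0]) cylinder(h = 708, r = 40);
translate([1446, 520, 0]) cylinder(h = 708, r = 40);
translate([627, -412, 0]) {
  translate([0, 0, 405]) cube([290, 272, 31]);
  translate([20, 20, 0]) cylinder(h = 405, r = 20);
  translate([270, 20, 0]) cylinder(h = 405, r = 20);
  translate([20, 252, 0]) cylinder(h = 405, r = 20);
  translate([270, 252, 0]) cylinder(h = 405, r = 20);
}
translate([627, 758, 0]) {
  translate([0, 0, 405]) cube([290, 272, 31]);
  translate([20, 20, 0]) cylinder(h = 405, r = 20);
  translate([270, 20, 0]) cylinder(h = 405, r = 20);
  translate([20, 252, 0]) cylinder(h = 405, r = 20);
  translate([270, 252, 0]) cylinder(h = 405, r = 20);
}
translate([-430, 173, 0]) {
  translate([0, 0, 405]) cube([290, 272, 31]);
  translate([20, 20, 0]) cylinder(h = 405, r = 20);
  translate([270, 20, 0]) cylinder(h = 405, r = 20);
  translate([20, 252, 0]) cylinder(h = 405, r = 20);
  translate([270, 252, 0]) cylinder(h = 405, r = 20);
}
translate([1684, 173, 0]) {
  translate([0, 0, 405]) cube([290, 272, 31]);
  translate([20, 20, 0]) cylinder(h = 405, r = 20);
  translate([270, 20, 0]) cylinder(h = 405, r = 20);
  translate([20, 252, 0]) cylinder(h = 405, r = 20);
  translate([270, 252, 0]) cylinder(h = 405, r = 20);
}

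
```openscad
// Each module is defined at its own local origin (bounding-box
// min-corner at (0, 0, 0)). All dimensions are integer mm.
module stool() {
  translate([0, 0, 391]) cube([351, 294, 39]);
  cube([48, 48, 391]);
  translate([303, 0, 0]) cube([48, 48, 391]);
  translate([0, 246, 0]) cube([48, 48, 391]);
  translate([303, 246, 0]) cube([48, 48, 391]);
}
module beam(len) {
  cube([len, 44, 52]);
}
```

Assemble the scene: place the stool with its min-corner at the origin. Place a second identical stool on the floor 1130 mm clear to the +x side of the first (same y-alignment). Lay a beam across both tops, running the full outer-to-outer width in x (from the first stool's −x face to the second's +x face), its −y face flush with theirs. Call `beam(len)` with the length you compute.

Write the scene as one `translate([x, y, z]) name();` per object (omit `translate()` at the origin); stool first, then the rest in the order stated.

stool();
translate([1481, 0, 0]) stool();
translate([0, 0, 430]) beam(1832);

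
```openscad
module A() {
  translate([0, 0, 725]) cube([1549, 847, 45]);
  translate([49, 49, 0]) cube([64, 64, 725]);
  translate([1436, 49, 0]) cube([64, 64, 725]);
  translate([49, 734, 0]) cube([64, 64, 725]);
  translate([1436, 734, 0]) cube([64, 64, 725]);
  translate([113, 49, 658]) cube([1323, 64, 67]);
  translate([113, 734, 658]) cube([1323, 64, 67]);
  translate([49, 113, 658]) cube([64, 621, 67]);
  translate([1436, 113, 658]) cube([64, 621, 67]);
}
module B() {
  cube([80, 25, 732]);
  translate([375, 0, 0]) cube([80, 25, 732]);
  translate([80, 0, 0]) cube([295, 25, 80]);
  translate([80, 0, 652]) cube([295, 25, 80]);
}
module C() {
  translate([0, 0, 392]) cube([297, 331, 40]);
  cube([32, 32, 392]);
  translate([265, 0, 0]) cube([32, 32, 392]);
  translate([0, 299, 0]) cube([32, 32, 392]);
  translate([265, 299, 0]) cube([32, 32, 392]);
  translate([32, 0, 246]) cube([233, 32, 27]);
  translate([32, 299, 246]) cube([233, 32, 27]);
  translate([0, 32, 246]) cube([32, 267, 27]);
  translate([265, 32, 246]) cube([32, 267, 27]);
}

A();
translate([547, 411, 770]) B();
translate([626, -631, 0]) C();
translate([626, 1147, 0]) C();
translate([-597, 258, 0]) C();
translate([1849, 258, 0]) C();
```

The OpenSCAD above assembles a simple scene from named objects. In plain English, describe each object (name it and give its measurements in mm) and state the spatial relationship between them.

A is a rectangular dining table. The top is 1549×847×45 mm with its upper surface at z = 770 mm. It stands on four 64×64 mm square legs, each inset 49 mm from the nearest pair of top edges, running from the floor to the underside of the top. Four apron rails, 64 mm thick and 67 mm tall, run between adjacent legs with their top edges flush with the underside of the top and their outer faces flush with the legs' outer faces.

B is a picture frame with a 295×572 mm rectangular opening (x by z) and a uniform 80 mm border on every side. Frame depth is 25 mm along y. It is built from two vertical stiles running the full outside height and two horizontal rails spanning the gap between the stiles.

C is a four-legged stool. The seat is a 297×331×40 mm slab whose top surface is at z = 432 mm; four square legs, each 32×32 mm in cross-section, run from the floor (z = 0) to the underside of the seat, each flush with a corner of the seat. Four stretchers, 32 mm wide and 27 mm tall, connect adjacent legs with their undersides at z = 246 mm, each running between the inner faces of the legs it joins and aligned with the legs' outer faces on the other axis.

The picture frame is on top of the table, centred. Four stools sit around the table at the −y, +y, −x, +x sides.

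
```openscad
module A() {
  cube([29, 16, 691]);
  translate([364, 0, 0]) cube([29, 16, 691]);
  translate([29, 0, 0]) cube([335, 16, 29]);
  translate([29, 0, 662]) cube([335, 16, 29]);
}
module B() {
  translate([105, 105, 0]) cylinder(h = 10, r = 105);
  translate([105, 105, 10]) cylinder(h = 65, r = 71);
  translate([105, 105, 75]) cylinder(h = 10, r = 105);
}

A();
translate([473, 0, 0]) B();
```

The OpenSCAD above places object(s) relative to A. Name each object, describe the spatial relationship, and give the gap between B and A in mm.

The spool's nearest face is 80 mm from the picture frame's +x face.

A is a picture frame. B is a spool. The spool is on the floor beside the picture frame on its +x side. The gap between the spool and the picture frame is 80 mm.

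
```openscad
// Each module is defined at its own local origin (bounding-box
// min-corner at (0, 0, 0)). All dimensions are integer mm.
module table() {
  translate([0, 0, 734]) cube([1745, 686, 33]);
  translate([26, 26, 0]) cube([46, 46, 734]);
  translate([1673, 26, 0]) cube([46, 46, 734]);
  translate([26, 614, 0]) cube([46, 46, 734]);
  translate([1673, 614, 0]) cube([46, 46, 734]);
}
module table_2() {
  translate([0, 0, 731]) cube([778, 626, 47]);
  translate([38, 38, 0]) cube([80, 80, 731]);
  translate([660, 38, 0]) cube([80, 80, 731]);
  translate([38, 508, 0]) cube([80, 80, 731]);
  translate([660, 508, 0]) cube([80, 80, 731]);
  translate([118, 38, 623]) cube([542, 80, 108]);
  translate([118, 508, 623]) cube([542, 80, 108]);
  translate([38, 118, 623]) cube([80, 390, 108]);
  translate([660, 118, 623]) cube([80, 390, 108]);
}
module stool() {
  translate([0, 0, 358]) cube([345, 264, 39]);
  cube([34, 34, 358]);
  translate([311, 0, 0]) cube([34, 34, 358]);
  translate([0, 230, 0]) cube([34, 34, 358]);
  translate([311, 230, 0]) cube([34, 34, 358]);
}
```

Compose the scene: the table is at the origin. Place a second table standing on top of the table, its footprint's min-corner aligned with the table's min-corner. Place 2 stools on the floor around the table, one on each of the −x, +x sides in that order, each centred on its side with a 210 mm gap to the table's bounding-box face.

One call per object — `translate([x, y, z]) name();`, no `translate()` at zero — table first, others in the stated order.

table();
translate([0, 0, 767]) table_2();
translate([-555, 211, 0]) stool();
translate([1955, 211, 0]) stool();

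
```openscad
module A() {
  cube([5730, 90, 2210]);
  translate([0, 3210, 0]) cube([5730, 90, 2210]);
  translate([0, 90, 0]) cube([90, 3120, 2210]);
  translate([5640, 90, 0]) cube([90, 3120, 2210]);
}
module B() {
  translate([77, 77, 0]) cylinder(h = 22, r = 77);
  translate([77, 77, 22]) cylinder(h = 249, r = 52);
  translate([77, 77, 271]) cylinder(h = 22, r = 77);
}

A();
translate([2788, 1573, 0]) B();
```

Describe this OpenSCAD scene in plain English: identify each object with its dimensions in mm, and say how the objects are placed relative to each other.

A is a box-shaped house frame (walls only): outside footprint 5730×3300 mm, wall height 2210 mm, wall thickness 90 mm. The two y-facing walls run the full x-width; the two x-facing walls fit between the inner faces of the y-facing walls.

B is a spool: two coaxial disc flanges of radius 77 mm and thickness 22 mm, joined by a core cylinder of radius 52 mm and height 249 mm. The lower flange rests on z = 0 and the three cylinders share a vertical axis.

The spool sits inside the house frame, centred.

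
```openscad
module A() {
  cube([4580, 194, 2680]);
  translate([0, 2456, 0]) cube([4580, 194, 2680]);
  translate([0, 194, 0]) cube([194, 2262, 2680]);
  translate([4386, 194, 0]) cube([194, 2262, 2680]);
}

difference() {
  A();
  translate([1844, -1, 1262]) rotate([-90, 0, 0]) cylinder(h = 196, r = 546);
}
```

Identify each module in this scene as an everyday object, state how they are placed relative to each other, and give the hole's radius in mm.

A is a house frame. The house frame has a circular hole through its front wall. The hole's radius is 546 mm.

The subtracted cylinder has r = 546 mm.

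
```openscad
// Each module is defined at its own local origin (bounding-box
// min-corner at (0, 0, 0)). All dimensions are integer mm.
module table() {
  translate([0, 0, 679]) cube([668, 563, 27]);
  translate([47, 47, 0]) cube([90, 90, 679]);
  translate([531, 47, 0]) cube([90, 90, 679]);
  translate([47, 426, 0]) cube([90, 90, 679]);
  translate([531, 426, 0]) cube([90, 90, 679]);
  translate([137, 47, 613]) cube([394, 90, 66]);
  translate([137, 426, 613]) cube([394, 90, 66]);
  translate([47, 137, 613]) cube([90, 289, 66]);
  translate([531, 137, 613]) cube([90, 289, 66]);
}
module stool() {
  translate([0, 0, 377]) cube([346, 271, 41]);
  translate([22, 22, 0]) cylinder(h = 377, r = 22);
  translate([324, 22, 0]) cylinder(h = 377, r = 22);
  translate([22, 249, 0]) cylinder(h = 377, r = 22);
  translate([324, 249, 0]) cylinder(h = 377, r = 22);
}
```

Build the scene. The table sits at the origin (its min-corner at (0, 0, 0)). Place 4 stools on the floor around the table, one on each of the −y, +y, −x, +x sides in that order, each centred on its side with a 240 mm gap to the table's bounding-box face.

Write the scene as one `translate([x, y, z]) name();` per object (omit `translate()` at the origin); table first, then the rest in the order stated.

table();
translate([161, -511, 0]) stool();
translate([161, 803, 0]) stool();
translate([-586, 146, 0]) stool();
translate([908, 146, 0]) stool();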